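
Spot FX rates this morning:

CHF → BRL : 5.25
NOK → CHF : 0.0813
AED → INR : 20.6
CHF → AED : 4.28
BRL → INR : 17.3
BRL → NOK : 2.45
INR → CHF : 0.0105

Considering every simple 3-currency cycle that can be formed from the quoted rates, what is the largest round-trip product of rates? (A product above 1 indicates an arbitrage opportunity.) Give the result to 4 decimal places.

NOK→CHF→BRL→NOK: 0.0813 × 5.25 × 2.45 = 1.04572
BRL→INR→CHF→BRL: 17.3 × 0.0105 × 5.25 = 0.95366
INR→CHF→AED→INR: 0.0105 × 4.28 × 20.6 = 0.92576
Maximum is NOK→CHF→BRL→NOK at 1.0457; arbitrage exists.

1.0457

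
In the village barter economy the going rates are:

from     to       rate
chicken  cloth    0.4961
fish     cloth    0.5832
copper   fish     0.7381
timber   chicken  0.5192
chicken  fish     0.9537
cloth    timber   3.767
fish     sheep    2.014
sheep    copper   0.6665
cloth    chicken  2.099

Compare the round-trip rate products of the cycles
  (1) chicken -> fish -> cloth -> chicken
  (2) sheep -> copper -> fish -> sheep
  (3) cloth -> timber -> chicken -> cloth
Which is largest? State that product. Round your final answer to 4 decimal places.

(1) 0.9537 × 0.5832 × 2.099 = 1.16746
(2) 0.6665 × 0.7381 × 2.014 = 0.99077
(3) 3.767 × 0.5192 × 0.4961 = 0.97029
Highest is cycle (1) at 1.1675 (>1, arbitrage).

1.1675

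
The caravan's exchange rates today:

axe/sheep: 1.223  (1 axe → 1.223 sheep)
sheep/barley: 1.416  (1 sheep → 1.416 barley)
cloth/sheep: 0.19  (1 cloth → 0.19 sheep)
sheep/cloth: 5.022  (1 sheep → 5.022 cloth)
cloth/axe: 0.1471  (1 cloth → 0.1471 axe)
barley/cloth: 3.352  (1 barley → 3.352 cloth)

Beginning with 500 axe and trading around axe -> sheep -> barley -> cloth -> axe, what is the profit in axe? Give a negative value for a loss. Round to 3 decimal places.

-73.051

500 axe × 1.223 = 611.5 sheep
611.5 sheep × 1.416 = 865.884 barley
865.884 barley × 3.352 = 2902.443168 cloth
2902.443168 cloth × 0.1471 = 426.9493900128 axe
Net change: 426.9493900128 − 500 = -73.0506099872 axe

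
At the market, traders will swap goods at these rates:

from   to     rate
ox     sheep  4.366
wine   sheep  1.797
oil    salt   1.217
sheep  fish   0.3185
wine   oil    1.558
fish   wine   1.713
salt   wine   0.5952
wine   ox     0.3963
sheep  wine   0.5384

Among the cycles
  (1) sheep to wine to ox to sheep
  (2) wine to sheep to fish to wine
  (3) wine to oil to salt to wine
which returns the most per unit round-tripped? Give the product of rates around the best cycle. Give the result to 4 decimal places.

1.1286

(1) 0.5384 × 0.3963 × 4.366 = 0.93156
(2) 1.797 × 0.3185 × 1.713 = 0.98043
(3) 1.558 × 1.217 × 0.5952 = 1.12855
Highest is cycle (3) at 1.1286 (>1, arbitrage).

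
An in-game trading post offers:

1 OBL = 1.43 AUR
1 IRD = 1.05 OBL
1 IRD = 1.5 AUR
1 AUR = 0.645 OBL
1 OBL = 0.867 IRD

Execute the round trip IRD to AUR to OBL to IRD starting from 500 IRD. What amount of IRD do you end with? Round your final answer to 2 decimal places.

500 IRD × 1.5 = 750 AUR
750 AUR × 0.645 = 483.75 OBL
483.75 OBL × 0.867 = 419.41125 IRD

419.41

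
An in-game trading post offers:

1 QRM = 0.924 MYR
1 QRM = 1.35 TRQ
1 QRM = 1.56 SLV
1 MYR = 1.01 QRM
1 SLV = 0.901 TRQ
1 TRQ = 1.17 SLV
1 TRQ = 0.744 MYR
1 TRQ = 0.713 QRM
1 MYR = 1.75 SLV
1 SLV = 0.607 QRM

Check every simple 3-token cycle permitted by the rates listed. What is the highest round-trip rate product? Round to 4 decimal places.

1.1731

TRQ→MYR→SLV→TRQ: 0.744 × 1.75 × 0.901 = 1.17310
QRM→TRQ→MYR→QRM: 1.35 × 0.744 × 1.01 = 1.01444
QRM→SLV→TRQ→QRM: 1.56 × 0.901 × 0.713 = 1.00216
QRM→MYR→SLV→QRM: 0.924 × 1.75 × 0.607 = 0.98152
QRM→TRQ→SLV→QRM: 1.35 × 1.17 × 0.607 = 0.95876
Maximum is TRQ→MYR→SLV→TRQ at 1.1731; arbitrage exists.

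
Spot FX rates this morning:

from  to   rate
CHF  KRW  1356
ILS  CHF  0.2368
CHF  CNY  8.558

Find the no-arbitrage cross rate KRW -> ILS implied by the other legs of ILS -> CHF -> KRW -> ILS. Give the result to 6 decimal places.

Known legs of the cycle: 0.2368 × 1356 = 321.1008
For no arbitrage the full-cycle product must be 1, so the missing rate is 1 / 321.1008 ≈ 0.00311429.

0.003114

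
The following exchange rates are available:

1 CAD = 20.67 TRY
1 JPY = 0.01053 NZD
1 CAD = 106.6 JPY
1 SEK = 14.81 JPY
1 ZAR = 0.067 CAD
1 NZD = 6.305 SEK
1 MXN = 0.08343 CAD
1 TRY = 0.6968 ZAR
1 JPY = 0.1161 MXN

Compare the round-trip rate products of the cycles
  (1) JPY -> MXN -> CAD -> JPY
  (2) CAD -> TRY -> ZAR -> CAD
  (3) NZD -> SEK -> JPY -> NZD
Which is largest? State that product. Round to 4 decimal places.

1.0326

(1) 0.1161 × 0.08343 × 106.6 = 1.03255
(2) 20.67 × 0.6968 × 0.067 = 0.96499
(3) 6.305 × 14.81 × 0.01053 = 0.98326
Highest is cycle (1) at 1.0326 (>1, arbitrage).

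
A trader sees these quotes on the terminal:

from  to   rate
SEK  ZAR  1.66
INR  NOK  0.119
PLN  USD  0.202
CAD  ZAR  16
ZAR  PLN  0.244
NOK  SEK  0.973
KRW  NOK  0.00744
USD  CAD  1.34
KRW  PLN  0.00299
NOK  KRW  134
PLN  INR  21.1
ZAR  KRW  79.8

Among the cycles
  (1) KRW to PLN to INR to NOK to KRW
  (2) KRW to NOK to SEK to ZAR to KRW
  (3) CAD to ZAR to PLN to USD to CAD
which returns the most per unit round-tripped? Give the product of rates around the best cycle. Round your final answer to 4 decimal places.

1.0567

(1) 0.00299 × 21.1 × 0.119 × 134 = 1.00602
(2) 0.00744 × 0.973 × 1.66 × 79.8 = 0.95895
(3) 16 × 0.244 × 0.202 × 1.34 = 1.05673
Highest is cycle (3) at 1.0567 (>1, arbitrage).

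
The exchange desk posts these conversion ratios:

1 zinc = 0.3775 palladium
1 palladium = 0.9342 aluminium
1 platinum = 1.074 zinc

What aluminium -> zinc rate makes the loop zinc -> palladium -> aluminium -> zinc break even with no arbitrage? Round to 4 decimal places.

2.8356

Known legs of the cycle: 0.3775 × 0.9342 = 0.3526605
For no arbitrage the full-cycle product must be 1, so the missing rate is 1 / 0.3526605 ≈ 2.835588.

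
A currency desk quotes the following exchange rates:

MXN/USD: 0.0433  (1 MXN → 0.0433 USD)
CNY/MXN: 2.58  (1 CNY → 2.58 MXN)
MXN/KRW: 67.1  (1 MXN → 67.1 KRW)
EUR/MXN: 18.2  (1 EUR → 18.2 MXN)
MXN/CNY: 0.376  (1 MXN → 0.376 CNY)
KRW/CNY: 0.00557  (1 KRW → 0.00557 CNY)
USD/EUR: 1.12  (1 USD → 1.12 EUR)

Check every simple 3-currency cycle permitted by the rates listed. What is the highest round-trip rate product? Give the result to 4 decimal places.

MXN→KRW→CNY→MXN: 67.1 × 0.00557 × 2.58 = 0.96427
USD→EUR→MXN→USD: 1.12 × 18.2 × 0.0433 = 0.88263
Maximum is MXN→KRW→CNY→MXN at 0.9643; no arbitrage — every cycle loses value.

0.9643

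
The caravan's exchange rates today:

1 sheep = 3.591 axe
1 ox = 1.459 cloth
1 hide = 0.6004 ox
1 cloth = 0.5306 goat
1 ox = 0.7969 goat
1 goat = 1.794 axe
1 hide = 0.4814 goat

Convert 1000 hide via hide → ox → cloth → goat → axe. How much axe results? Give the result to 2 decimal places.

1000 hide × 0.6004 = 600.4 ox
600.4 ox × 1.459 = 875.9836 cloth
875.9836 cloth × 0.5306 = 464.79689816 goat
464.79689816 goat × 1.794 = 833.84563529904 axe

833.85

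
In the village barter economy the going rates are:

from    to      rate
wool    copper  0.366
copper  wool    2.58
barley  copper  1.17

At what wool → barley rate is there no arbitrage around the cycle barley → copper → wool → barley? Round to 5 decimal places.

Known legs of the cycle: 1.17 × 2.58 = 3.0186
For no arbitrage the full-cycle product must be 1, so the missing rate is 1 / 3.0186 ≈ 0.3312794.

0.33128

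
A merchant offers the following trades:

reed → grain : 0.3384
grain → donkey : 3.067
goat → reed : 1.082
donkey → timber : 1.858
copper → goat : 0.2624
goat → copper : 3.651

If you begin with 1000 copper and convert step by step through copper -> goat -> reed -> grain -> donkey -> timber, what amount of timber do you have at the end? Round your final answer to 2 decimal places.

1000 copper × 0.2624 = 262.4 goat
262.4 goat × 1.082 = 283.9168 reed
283.9168 reed × 0.3384 = 96.07744512 grain
96.07744512 grain × 3.067 = 294.66952418304 donkey
294.66952418304 donkey × 1.858 = 547.49597593208832 timber

547.50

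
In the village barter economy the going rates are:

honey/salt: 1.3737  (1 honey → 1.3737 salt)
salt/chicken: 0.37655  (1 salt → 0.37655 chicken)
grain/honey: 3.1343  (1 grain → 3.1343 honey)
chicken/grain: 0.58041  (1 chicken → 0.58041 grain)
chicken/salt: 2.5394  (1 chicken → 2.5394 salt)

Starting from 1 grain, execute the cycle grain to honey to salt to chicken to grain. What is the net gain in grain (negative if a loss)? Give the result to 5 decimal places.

1 grain × 3.1343 = 3.1343 honey
3.1343 honey × 1.3737 = 4.30558791 salt
4.30558791 salt × 0.37655 = 1.6212691275105 chicken
1.6212691275105 chicken × 0.58041 = 0.941000814298369305 grain
Net change: 0.941000814298369305 − 1 = -0.058999185701630695 grain

-0.05900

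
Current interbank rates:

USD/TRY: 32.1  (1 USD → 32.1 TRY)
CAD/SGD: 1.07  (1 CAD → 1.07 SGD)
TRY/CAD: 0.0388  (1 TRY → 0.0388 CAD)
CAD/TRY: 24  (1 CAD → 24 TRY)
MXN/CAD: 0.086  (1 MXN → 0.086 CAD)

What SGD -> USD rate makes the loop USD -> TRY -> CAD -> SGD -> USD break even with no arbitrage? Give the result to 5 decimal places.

0.75038

Known legs of the cycle: 32.1 × 0.0388 × 1.07 = 1.3326636
For no arbitrage the full-cycle product must be 1, so the missing rate is 1 / 1.3326636 ≈ 0.7503769.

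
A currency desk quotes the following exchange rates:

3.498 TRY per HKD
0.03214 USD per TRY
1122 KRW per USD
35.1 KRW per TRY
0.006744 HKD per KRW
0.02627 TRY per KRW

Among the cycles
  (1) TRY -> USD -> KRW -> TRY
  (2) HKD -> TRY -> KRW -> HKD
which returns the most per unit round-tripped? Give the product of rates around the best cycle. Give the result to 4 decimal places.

(1) 0.03214 × 1122 × 0.02627 = 0.94732
(2) 3.498 × 35.1 × 0.006744 = 0.82803
Highest is cycle (1) at 0.9473 (≤1, no arbitrage).

0.9473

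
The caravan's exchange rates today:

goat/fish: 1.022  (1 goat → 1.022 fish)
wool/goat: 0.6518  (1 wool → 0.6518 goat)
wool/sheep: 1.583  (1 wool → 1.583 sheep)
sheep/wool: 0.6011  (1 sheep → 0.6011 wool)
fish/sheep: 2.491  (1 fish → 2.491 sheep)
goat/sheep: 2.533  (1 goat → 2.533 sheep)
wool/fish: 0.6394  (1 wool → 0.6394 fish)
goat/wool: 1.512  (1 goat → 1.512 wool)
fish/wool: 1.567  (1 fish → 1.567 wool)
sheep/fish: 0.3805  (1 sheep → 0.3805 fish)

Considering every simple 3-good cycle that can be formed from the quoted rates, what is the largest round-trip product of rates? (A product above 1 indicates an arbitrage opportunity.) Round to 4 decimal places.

wool→goat→fish→wool: 0.6518 × 1.022 × 1.567 = 1.04384
wool→goat→sheep→wool: 0.6518 × 2.533 × 0.6011 = 0.99242
wool→fish→sheep→wool: 0.6394 × 2.491 × 0.6011 = 0.95740
wool→sheep→fish→wool: 1.583 × 0.3805 × 1.567 = 0.94385
Maximum is wool→goat→fish→wool at 1.0438; arbitrage exists.

1.0438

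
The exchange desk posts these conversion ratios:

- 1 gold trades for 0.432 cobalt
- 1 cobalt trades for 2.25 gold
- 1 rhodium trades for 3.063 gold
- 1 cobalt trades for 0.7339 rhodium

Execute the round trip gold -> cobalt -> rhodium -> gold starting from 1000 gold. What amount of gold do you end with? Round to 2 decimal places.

971.11

1000 gold × 0.432 = 432 cobalt
432 cobalt × 0.7339 = 317.0448 rhodium
317.0448 rhodium × 3.063 = 971.1082224 gold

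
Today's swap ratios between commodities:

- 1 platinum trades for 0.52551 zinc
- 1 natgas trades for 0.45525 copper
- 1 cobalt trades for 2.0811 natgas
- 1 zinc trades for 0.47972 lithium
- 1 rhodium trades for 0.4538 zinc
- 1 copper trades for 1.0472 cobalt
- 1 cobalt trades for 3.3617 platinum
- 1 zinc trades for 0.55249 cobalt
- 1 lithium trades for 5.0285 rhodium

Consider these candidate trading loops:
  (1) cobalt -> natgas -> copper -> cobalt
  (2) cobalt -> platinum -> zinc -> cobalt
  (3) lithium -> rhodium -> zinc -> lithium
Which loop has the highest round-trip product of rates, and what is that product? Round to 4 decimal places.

1.0947

(1) 2.0811 × 0.45525 × 1.0472 = 0.99214
(2) 3.3617 × 0.52551 × 0.55249 = 0.97603
(3) 5.0285 × 0.4538 × 0.47972 = 1.09469
Highest is cycle (3) at 1.0947 (>1, arbitrage).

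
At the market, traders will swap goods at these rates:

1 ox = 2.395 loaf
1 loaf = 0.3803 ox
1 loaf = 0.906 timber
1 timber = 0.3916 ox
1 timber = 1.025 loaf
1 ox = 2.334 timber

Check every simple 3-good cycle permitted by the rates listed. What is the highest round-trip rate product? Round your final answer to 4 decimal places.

0.9098

loaf→ox→timber→loaf: 0.3803 × 2.334 × 1.025 = 0.90981
loaf→timber→ox→loaf: 0.906 × 0.3916 × 2.395 = 0.84972
Maximum is loaf→ox→timber→loaf at 0.9098; no arbitrage — every cycle loses value.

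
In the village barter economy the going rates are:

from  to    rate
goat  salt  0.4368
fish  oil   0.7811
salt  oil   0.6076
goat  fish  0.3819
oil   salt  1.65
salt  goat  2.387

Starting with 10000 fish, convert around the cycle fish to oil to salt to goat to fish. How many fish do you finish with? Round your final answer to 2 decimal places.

11748.78

10000 fish × 0.7811 = 7811 oil
7811 oil × 1.65 = 12888.15 salt
12888.15 salt × 2.387 = 30764.01405 goat
30764.01405 goat × 0.3819 = 11748.776965695 fish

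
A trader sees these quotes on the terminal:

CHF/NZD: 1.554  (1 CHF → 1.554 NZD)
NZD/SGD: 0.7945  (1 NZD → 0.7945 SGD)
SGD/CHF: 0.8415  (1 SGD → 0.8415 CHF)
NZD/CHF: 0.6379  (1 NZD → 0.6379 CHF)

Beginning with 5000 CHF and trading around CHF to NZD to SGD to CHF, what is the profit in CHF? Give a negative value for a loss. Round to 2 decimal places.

194.80

5000 CHF × 1.554 = 7770 NZD
7770 NZD × 0.7945 = 6173.265 SGD
6173.265 SGD × 0.8415 = 5194.8024975 CHF
Net change: 5194.8024975 − 5000 = 194.8024975 CHF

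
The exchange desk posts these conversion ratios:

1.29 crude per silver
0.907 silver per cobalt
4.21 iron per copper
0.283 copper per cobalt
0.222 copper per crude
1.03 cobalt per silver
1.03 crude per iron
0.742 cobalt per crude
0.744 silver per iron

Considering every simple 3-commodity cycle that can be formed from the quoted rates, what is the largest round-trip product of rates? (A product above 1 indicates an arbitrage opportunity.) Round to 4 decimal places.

0.9627

iron→crude→copper→iron: 1.03 × 0.222 × 4.21 = 0.96266
silver→crude→cobalt→silver: 1.29 × 0.742 × 0.907 = 0.86816
Maximum is iron→crude→copper→iron at 0.9627; no arbitrage — every cycle loses value.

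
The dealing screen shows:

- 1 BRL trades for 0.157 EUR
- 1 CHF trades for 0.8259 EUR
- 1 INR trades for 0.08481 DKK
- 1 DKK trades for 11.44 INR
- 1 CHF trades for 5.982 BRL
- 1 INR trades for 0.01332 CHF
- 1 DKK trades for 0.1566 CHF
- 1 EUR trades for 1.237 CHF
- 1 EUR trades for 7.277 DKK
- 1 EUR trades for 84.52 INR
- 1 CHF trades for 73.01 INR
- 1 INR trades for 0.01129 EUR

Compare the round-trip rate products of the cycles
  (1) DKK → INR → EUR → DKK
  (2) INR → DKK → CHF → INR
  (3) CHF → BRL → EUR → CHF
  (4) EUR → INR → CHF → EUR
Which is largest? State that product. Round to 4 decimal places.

(1) 11.44 × 0.01129 × 7.277 = 0.93988
(2) 0.08481 × 0.1566 × 73.01 = 0.96966
(3) 5.982 × 0.157 × 1.237 = 1.16176
(4) 84.52 × 0.01332 × 0.8259 = 0.92980
Highest is cycle (3) at 1.1618 (>1, arbitrage).

1.1618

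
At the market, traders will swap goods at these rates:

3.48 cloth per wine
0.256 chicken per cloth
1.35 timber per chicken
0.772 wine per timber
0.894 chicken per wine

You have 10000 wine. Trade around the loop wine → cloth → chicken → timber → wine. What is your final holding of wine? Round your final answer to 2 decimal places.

10000 wine × 3.48 = 34800 cloth
34800 cloth × 0.256 = 8908.8 chicken
8908.8 chicken × 1.35 = 12026.88 timber
12026.88 timber × 0.772 = 9284.75136 wine

9284.75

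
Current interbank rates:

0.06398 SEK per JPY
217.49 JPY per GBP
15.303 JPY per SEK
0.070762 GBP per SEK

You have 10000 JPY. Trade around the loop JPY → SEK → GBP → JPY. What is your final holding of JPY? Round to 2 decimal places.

9846.54

10000 JPY × 0.06398 = 639.8 SEK
639.8 SEK × 0.070762 = 45.2735276 GBP
45.2735276 GBP × 217.49 = 9846.539517724 JPY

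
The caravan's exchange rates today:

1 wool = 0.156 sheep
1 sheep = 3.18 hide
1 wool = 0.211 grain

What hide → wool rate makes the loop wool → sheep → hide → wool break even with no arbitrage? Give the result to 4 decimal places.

2.0158

Known legs of the cycle: 0.156 × 3.18 = 0.49608
For no arbitrage the full-cycle product must be 1, so the missing rate is 1 / 0.49608 ≈ 2.015804.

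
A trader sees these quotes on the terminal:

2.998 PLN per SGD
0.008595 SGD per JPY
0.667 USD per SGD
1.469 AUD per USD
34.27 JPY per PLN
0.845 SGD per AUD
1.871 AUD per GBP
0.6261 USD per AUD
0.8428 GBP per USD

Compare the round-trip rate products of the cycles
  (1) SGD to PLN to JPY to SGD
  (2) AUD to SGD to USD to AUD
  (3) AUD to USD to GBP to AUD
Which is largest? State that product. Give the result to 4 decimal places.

(1) 2.998 × 34.27 × 0.008595 = 0.88306
(2) 0.845 × 0.667 × 1.469 = 0.82795
(3) 0.6261 × 0.8428 × 1.871 = 0.98728
Highest is cycle (3) at 0.9873 (≤1, no arbitrage).

0.9873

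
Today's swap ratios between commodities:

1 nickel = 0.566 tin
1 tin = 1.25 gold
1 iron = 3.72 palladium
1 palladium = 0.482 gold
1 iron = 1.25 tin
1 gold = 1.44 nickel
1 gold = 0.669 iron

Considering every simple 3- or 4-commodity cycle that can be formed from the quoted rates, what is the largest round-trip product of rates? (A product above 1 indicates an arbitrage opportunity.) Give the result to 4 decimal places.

1.1995

iron→palladium→gold→iron: 3.72 × 0.482 × 0.669 = 1.19954
iron→tin→gold→iron: 1.25 × 1.25 × 0.669 = 1.04531
nickel→tin→gold→nickel: 0.566 × 1.25 × 1.44 = 1.01880
Maximum is iron→palladium→gold→iron at 1.1995; arbitrage exists.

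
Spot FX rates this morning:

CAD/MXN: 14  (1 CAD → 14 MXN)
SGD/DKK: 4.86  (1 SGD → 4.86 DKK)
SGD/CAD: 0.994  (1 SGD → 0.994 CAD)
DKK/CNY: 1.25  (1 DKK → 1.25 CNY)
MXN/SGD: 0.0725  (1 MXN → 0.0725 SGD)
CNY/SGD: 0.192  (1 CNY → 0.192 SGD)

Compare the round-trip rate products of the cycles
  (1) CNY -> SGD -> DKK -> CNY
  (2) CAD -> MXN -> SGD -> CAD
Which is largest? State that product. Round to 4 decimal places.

1.1664

(1) 0.192 × 4.86 × 1.25 = 1.16640
(2) 14 × 0.0725 × 0.994 = 1.00891
Highest is cycle (1) at 1.1664 (>1, arbitrage).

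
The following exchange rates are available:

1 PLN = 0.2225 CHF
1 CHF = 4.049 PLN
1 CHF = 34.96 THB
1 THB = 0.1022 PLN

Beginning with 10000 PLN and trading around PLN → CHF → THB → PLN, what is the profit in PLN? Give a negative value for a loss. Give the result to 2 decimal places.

10000 PLN × 0.2225 = 2225 CHF
2225 CHF × 34.96 = 77786 THB
77786 THB × 0.1022 = 7949.7292 PLN
Net change: 7949.7292 − 10000 = -2050.2708 PLN

-2050.27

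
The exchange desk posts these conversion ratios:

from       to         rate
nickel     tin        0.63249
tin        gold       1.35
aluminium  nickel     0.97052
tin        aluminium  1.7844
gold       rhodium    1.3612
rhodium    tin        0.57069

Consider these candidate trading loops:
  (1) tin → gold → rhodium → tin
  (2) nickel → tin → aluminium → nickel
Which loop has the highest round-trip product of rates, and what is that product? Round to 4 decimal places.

1.0953

(1) 1.35 × 1.3612 × 0.57069 = 1.04871
(2) 0.63249 × 1.7844 × 0.97052 = 1.09534
Highest is cycle (2) at 1.0953 (>1, arbitrage).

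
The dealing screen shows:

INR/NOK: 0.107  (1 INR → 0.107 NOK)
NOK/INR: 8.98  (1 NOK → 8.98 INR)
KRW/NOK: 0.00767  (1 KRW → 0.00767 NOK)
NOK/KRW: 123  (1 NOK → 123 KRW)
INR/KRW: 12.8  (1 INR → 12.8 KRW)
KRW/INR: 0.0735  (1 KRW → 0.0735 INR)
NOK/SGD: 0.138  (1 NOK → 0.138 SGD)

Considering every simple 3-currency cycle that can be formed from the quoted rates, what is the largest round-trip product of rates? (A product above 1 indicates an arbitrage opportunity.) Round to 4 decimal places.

0.9673

NOK→KRW→INR→NOK: 123 × 0.0735 × 0.107 = 0.96733
NOK→INR→KRW→NOK: 8.98 × 12.8 × 0.00767 = 0.88162
Maximum is NOK→KRW→INR→NOK at 0.9673; no arbitrage — every cycle loses value.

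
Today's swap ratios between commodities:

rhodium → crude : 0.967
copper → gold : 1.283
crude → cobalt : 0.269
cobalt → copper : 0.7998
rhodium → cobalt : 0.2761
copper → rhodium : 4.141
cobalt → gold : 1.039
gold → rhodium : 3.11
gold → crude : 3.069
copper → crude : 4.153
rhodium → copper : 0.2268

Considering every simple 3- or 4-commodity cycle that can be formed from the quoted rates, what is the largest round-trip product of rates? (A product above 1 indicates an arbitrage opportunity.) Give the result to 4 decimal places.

rhodium→cobalt→copper→rhodium: 0.2761 × 0.7998 × 4.141 = 0.91444
gold→rhodium→copper→gold: 3.11 × 0.2268 × 1.283 = 0.90496
crude→cobalt→copper→crude: 0.269 × 0.7998 × 4.153 = 0.89350
gold→rhodium→cobalt→gold: 3.11 × 0.2761 × 1.039 = 0.89216
gold→rhodium→cobalt→copper→gold: 3.11 × 0.2761 × 0.7998 × 1.283 = 0.88112
crude→cobalt→copper→rhodium→crude: 0.269 × 0.7998 × 4.141 × 0.967 = 0.86152
gold→crude→cobalt→gold: 3.069 × 0.269 × 1.039 = 0.85776
gold→crude→cobalt→copper→gold: 3.069 × 0.269 × 0.7998 × 1.283 = 0.84714
gold→rhodium→crude→cobalt→gold: 3.11 × 0.967 × 0.269 × 1.039 = 0.84053
Maximum is rhodium→cobalt→copper→rhodium at 0.9144; no arbitrage — every cycle loses value.

0.9144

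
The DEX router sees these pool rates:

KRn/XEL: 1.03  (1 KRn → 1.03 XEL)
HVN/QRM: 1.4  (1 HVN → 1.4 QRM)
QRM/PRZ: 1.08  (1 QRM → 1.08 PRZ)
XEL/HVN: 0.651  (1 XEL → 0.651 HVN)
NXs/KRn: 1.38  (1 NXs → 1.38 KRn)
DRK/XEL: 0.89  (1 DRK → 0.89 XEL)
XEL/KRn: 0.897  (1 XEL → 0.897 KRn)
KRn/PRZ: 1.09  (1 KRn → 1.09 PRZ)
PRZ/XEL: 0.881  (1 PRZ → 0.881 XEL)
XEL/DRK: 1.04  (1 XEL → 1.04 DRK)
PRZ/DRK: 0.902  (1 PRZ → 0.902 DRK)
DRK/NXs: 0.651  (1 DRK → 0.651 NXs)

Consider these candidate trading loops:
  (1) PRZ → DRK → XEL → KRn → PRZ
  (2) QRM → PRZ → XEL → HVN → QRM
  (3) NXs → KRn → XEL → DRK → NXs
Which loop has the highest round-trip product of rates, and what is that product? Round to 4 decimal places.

0.9623

(1) 0.902 × 0.89 × 0.897 × 1.09 = 0.78490
(2) 1.08 × 0.881 × 0.651 × 1.4 = 0.86718
(3) 1.38 × 1.03 × 1.04 × 0.651 = 0.96234
Highest is cycle (3) at 0.9623 (≤1, no arbitrage).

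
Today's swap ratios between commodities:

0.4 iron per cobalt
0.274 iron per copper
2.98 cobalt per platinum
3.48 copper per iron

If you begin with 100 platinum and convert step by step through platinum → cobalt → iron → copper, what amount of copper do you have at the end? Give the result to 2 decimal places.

100 platinum × 2.98 = 298 cobalt
298 cobalt × 0.4 = 119.2 iron
119.2 iron × 3.48 = 414.816 copper

414.82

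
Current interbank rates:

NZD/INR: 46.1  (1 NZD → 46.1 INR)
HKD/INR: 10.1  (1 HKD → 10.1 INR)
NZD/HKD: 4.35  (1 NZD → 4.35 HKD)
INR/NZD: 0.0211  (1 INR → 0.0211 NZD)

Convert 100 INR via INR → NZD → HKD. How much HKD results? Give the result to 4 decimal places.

100 INR × 0.0211 = 2.11 NZD
2.11 NZD × 4.35 = 9.1785 HKD

9.1785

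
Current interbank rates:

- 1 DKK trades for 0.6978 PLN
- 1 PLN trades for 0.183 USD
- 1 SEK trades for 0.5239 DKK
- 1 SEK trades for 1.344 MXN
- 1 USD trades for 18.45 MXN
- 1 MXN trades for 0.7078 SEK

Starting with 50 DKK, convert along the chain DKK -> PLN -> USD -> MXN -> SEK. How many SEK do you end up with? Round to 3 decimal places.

83.379

50 DKK × 0.6978 = 34.89 PLN
34.89 PLN × 0.183 = 6.38487 USD
6.38487 USD × 18.45 = 117.8008515 MXN
117.8008515 MXN × 0.7078 = 83.3794426917 SEK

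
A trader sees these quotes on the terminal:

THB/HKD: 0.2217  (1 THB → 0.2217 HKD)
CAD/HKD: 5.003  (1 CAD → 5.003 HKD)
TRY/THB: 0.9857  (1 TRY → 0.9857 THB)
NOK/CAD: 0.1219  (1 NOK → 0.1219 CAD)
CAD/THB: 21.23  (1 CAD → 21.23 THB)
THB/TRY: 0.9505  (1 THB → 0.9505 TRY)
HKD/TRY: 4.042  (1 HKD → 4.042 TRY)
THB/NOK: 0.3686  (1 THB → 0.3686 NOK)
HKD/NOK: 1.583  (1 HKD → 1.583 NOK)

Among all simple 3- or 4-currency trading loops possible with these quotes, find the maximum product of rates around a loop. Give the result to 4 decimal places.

0.9654

CAD→HKD→NOK→CAD: 5.003 × 1.583 × 0.1219 = 0.96542
CAD→THB→NOK→CAD: 21.23 × 0.3686 × 0.1219 = 0.95391
CAD→THB→HKD→NOK→CAD: 21.23 × 0.2217 × 1.583 × 0.1219 = 0.90824
HKD→TRY→THB→HKD: 4.042 × 0.9857 × 0.2217 = 0.88330
Maximum is CAD→HKD→NOK→CAD at 0.9654; no arbitrage — every cycle loses value.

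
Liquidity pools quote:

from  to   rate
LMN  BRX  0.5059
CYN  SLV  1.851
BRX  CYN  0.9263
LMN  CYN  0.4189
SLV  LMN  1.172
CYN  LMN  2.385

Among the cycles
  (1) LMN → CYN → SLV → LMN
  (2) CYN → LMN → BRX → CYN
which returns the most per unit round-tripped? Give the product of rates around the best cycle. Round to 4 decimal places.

(1) 0.4189 × 1.851 × 1.172 = 0.90875
(2) 2.385 × 0.5059 × 0.9263 = 1.11765
Highest is cycle (2) at 1.1176 (>1, arbitrage).

1.1176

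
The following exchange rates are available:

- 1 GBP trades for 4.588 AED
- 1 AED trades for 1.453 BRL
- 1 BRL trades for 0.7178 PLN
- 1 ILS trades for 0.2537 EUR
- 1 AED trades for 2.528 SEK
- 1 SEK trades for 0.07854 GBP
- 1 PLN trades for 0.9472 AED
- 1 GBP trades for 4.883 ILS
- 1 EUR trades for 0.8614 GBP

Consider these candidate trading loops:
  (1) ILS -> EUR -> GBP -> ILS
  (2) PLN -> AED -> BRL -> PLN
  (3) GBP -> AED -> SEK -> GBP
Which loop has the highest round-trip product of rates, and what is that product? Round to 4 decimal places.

1.0671

(1) 0.2537 × 0.8614 × 4.883 = 1.06712
(2) 0.9472 × 1.453 × 0.7178 = 0.98789
(3) 4.588 × 2.528 × 0.07854 = 0.91094
Highest is cycle (1) at 1.0671 (>1, arbitrage).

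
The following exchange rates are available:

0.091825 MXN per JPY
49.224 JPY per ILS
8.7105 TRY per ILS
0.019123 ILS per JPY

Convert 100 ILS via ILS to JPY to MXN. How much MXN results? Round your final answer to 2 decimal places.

452.00

100 ILS × 49.224 = 4922.4 JPY
4922.4 JPY × 0.091825 = 451.99938 MXN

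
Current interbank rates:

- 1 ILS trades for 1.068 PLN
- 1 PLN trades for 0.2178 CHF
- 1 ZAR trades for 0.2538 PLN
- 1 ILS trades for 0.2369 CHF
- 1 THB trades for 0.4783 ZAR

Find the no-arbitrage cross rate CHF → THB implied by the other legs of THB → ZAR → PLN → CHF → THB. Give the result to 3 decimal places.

37.822

Known legs of the cycle: 0.4783 × 0.2538 × 0.2178 = 0.026439295212
For no arbitrage the full-cycle product must be 1, so the missing rate is 1 / 0.026439295212 ≈ 37.82249.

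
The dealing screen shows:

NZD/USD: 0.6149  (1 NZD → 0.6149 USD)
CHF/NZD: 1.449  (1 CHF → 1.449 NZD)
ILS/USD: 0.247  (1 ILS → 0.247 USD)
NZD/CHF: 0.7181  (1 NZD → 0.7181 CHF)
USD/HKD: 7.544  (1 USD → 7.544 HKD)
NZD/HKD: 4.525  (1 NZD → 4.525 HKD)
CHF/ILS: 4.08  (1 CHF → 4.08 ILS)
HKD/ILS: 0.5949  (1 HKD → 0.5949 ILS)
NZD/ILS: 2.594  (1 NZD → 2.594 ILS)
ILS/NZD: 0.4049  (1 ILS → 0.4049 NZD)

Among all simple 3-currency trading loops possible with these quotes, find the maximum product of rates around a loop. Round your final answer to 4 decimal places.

ILS→NZD→CHF→ILS: 0.4049 × 0.7181 × 4.08 = 1.18630
ILS→USD→HKD→ILS: 0.247 × 7.544 × 0.5949 = 1.10852
ILS→NZD→HKD→ILS: 0.4049 × 4.525 × 0.5949 = 1.08996
Maximum is ILS→NZD→CHF→ILS at 1.1863; arbitrage exists.

1.1863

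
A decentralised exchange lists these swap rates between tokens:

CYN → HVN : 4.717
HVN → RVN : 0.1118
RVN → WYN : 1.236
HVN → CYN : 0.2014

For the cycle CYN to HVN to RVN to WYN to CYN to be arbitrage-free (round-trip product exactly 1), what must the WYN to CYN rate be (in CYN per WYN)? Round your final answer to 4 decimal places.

1.5342

Known legs of the cycle: 4.717 × 0.1118 × 1.236 = 0.6518177016
For no arbitrage the full-cycle product must be 1, so the missing rate is 1 / 0.6518177016 ≈ 1.534171.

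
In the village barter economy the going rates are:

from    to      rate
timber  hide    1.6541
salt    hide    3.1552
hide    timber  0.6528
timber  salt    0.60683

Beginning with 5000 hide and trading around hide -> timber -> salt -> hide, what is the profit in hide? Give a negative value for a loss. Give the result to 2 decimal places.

1249.48

5000 hide × 0.6528 = 3264 timber
3264 timber × 0.60683 = 1980.69312 salt
1980.69312 salt × 3.1552 = 6249.482932224 hide
Net change: 6249.482932224 − 5000 = 1249.482932224 hide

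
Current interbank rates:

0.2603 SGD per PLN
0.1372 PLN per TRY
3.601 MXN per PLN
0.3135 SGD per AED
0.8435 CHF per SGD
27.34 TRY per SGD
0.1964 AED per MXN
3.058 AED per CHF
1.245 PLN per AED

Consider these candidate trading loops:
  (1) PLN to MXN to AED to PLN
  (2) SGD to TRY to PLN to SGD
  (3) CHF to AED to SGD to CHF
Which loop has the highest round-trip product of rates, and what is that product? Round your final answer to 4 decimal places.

(1) 3.601 × 0.1964 × 1.245 = 0.88051
(2) 27.34 × 0.1372 × 0.2603 = 0.97640
(3) 3.058 × 0.3135 × 0.8435 = 0.80865
Highest is cycle (2) at 0.9764 (≤1, no arbitrage).

0.9764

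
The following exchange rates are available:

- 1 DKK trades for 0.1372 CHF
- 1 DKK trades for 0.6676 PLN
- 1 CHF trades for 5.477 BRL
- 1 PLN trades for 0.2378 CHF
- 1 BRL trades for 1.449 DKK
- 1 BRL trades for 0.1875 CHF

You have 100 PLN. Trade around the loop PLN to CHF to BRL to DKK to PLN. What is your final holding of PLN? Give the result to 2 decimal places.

100 PLN × 0.2378 = 23.78 CHF
23.78 CHF × 5.477 = 130.24306 BRL
130.24306 BRL × 1.449 = 188.72219394 DKK
188.72219394 DKK × 0.6676 = 125.990936674344 PLN

125.99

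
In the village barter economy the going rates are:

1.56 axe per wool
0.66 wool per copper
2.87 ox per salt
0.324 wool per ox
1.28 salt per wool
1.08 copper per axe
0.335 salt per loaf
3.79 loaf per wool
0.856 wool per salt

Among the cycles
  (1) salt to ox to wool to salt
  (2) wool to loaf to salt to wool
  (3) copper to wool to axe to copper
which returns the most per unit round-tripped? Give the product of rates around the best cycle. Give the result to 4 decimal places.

1.1902

(1) 2.87 × 0.324 × 1.28 = 1.19025
(2) 3.79 × 0.335 × 0.856 = 1.08682
(3) 0.66 × 1.56 × 1.08 = 1.11197
Highest is cycle (1) at 1.1902 (>1, arbitrage).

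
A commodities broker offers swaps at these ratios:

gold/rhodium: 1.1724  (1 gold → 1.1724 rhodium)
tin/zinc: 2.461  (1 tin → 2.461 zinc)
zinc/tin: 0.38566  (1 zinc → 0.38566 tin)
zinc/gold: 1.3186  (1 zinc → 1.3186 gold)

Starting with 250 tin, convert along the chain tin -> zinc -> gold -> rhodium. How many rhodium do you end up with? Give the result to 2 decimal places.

951.13

250 tin × 2.461 = 615.25 zinc
615.25 zinc × 1.3186 = 811.26865 gold
811.26865 gold × 1.1724 = 951.13136526 rhodium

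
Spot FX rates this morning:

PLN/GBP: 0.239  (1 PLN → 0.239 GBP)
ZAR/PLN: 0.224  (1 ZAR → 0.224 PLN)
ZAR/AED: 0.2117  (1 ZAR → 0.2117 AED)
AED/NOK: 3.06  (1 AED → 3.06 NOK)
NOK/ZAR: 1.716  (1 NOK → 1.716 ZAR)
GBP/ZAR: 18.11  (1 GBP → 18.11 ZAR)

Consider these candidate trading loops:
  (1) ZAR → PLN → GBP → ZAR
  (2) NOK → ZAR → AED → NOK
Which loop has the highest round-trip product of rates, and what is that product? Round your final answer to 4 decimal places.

1.1116

(1) 0.224 × 0.239 × 18.11 = 0.96954
(2) 1.716 × 0.2117 × 3.06 = 1.11163
Highest is cycle (2) at 1.1116 (>1, arbitrage).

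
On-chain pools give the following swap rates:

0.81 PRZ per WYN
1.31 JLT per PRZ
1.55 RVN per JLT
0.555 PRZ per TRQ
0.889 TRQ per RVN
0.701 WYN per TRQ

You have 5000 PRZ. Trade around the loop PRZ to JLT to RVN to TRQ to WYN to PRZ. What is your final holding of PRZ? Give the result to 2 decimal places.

5000 PRZ × 1.31 = 6550 JLT
6550 JLT × 1.55 = 10152.5 RVN
10152.5 RVN × 0.889 = 9025.5725 TRQ
9025.5725 TRQ × 0.701 = 6326.9263225 WYN
6326.9263225 WYN × 0.81 = 5124.810321225 PRZ

5124.81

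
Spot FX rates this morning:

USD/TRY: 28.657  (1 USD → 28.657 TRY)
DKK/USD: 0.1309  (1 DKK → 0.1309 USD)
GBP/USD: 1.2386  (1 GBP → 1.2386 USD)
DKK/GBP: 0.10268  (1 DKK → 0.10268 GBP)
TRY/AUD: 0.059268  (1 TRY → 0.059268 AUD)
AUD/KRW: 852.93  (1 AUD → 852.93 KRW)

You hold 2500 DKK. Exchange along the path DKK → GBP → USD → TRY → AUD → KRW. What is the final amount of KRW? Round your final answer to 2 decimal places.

460597.24

2500 DKK × 0.10268 = 256.7 GBP
256.7 GBP × 1.2386 = 317.94862 USD
317.94862 USD × 28.657 = 9111.45360334 TRY
9111.45360334 TRY × 0.059268 = 540.01763216275512 AUD
540.01763216275512 AUD × 852.93 = 460597.2390005787245016 KRW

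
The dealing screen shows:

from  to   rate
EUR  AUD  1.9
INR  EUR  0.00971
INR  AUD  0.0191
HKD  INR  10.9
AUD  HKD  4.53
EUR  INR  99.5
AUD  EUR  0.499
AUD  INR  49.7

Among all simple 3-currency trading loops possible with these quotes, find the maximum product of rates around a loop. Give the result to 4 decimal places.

0.9483

AUD→EUR→INR→AUD: 0.499 × 99.5 × 0.0191 = 0.94832
AUD→HKD→INR→AUD: 4.53 × 10.9 × 0.0191 = 0.94310
AUD→INR→EUR→AUD: 49.7 × 0.00971 × 1.9 = 0.91692
Maximum is AUD→EUR→INR→AUD at 0.9483; no arbitrage — every cycle loses value.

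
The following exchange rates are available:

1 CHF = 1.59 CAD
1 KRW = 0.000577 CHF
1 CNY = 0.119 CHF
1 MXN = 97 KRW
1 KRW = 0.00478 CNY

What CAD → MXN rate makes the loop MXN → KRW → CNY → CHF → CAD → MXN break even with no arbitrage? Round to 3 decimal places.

11.399

Known legs of the cycle: 97 × 0.00478 × 0.119 × 1.59 = 0.0877291086
For no arbitrage the full-cycle product must be 1, so the missing rate is 1 / 0.0877291086 ≈ 11.39873.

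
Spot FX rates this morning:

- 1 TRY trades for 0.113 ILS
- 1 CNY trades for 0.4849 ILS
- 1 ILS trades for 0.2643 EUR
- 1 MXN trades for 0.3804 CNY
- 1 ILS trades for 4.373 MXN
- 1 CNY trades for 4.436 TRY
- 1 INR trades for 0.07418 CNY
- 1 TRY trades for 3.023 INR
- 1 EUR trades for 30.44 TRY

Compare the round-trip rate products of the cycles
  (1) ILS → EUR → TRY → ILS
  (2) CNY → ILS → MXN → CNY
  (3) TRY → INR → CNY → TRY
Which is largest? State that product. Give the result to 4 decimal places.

0.9948

(1) 0.2643 × 30.44 × 0.113 = 0.90912
(2) 0.4849 × 4.373 × 0.3804 = 0.80663
(3) 3.023 × 0.07418 × 4.436 = 0.99476
Highest is cycle (3) at 0.9948 (≤1, no arbitrage).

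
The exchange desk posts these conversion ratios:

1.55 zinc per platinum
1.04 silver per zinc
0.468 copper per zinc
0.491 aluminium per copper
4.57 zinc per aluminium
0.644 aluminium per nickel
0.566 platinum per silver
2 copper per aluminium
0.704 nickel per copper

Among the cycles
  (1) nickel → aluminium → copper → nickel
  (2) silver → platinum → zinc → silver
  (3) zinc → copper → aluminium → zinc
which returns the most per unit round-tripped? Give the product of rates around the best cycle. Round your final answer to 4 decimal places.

1.0501

(1) 0.644 × 2 × 0.704 = 0.90675
(2) 0.566 × 1.55 × 1.04 = 0.91239
(3) 0.468 × 0.491 × 4.57 = 1.05013
Highest is cycle (3) at 1.0501 (>1, arbitrage).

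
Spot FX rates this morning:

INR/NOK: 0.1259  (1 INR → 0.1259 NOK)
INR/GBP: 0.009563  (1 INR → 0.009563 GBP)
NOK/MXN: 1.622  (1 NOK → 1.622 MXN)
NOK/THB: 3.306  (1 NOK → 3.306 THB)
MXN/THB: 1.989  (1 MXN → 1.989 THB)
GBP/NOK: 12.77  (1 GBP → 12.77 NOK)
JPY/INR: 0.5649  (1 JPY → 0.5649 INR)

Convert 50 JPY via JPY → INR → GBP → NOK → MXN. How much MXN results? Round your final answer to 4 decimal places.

50 JPY × 0.5649 = 28.245 INR
28.245 INR × 0.009563 = 0.270106935 GBP
0.270106935 GBP × 12.77 = 3.44926555995 NOK
3.44926555995 NOK × 1.622 = 5.5947087382389 MXN

5.5947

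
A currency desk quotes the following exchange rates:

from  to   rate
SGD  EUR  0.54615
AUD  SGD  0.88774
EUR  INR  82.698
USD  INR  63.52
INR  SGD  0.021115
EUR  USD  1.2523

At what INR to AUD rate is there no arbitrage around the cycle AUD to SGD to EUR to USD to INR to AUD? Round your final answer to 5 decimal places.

Known legs of the cycle: 0.88774 × 0.54615 × 1.2523 × 63.52 = 38.567065627309296
For no arbitrage the full-cycle product must be 1, so the missing rate is 1 / 38.567065627309296 ≈ 0.0259289.

0.02593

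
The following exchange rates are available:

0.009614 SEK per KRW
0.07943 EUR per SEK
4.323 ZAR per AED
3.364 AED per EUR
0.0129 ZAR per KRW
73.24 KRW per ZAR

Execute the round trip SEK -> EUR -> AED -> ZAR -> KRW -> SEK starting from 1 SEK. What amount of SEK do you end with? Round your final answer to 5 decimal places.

1 SEK × 0.07943 = 0.07943 EUR
0.07943 EUR × 3.364 = 0.26720252 AED
0.26720252 AED × 4.323 = 1.15511649396 ZAR
1.15511649396 ZAR × 73.24 = 84.6007320176304 KRW
84.6007320176304 KRW × 0.009614 = 0.8133514376174986656 SEK

0.81335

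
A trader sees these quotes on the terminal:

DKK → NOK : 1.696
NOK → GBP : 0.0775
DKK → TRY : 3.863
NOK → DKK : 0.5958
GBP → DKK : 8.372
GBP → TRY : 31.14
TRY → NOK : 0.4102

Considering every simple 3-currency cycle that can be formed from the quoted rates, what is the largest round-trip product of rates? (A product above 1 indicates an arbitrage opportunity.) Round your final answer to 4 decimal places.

1.1004

GBP→DKK→NOK→GBP: 8.372 × 1.696 × 0.0775 = 1.10042
TRY→NOK→GBP→TRY: 0.4102 × 0.0775 × 31.14 = 0.98996
TRY→NOK→DKK→TRY: 0.4102 × 0.5958 × 3.863 = 0.94411
Maximum is GBP→DKK→NOK→GBP at 1.1004; arbitrage exists.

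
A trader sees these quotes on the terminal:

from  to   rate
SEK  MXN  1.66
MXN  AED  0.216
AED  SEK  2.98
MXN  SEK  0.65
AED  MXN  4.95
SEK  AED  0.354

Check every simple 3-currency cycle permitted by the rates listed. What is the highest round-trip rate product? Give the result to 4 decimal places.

SEK→AED→MXN→SEK: 0.354 × 4.95 × 0.65 = 1.13900
SEK→MXN→AED→SEK: 1.66 × 0.216 × 2.98 = 1.06851
Maximum is SEK→AED→MXN→SEK at 1.1390; arbitrage exists.

1.1390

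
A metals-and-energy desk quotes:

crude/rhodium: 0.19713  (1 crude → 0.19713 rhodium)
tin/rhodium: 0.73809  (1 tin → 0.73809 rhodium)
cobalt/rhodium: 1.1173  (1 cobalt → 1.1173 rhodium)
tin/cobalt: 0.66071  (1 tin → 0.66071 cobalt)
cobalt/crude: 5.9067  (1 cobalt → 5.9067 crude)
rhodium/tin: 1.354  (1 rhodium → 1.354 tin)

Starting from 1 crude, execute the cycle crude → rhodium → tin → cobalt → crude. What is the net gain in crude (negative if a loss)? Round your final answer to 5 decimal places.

1 crude × 0.19713 = 0.19713 rhodium
0.19713 rhodium × 1.354 = 0.26691402 tin
0.26691402 tin × 0.66071 = 0.1763527621542 cobalt
0.1763527621542 cobalt × 5.9067 = 1.04166286021621314 crude
Net change: 1.04166286021621314 − 1 = 0.04166286021621314 crude

0.04166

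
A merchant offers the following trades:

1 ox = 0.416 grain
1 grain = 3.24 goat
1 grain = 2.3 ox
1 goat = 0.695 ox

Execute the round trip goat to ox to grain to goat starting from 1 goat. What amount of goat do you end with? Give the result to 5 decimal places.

1 goat × 0.695 = 0.695 ox
0.695 ox × 0.416 = 0.28912 grain
0.28912 grain × 3.24 = 0.9367488 goat

0.93675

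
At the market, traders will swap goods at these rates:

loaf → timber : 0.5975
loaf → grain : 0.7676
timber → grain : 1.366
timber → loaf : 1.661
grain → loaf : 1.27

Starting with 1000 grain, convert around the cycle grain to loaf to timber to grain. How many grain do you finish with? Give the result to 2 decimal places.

1036.55

1000 grain × 1.27 = 1270 loaf
1270 loaf × 0.5975 = 758.825 timber
758.825 timber × 1.366 = 1036.55495 grain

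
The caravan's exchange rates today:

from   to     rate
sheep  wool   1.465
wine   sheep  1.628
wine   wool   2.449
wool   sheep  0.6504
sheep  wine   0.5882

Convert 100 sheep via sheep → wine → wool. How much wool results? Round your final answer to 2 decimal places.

100 sheep × 0.5882 = 58.82 wine
58.82 wine × 2.449 = 144.05018 wool

144.05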